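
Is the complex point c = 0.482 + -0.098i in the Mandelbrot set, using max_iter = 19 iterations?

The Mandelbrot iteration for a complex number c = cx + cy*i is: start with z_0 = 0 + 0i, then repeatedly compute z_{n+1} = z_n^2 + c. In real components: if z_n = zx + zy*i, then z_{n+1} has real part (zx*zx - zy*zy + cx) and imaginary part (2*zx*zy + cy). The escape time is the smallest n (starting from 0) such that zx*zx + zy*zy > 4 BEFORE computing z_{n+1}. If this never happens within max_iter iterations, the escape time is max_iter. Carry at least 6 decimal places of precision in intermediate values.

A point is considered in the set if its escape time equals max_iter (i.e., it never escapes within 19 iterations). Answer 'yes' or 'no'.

z_0 = 0 + 0i, c = 0.4820 + -0.0980i
Iter 1: z = 0.4820 + -0.0980i, |z|^2 = 0.2419
Iter 2: z = 0.7047 + -0.1925i, |z|^2 = 0.5337
Iter 3: z = 0.9416 + -0.3693i, |z|^2 = 1.0229
Iter 4: z = 1.2322 + -0.7934i, |z|^2 = 2.1479
Iter 5: z = 1.3709 + -2.0533i, |z|^2 = 6.0953
Escaped at iteration 5

Answer: no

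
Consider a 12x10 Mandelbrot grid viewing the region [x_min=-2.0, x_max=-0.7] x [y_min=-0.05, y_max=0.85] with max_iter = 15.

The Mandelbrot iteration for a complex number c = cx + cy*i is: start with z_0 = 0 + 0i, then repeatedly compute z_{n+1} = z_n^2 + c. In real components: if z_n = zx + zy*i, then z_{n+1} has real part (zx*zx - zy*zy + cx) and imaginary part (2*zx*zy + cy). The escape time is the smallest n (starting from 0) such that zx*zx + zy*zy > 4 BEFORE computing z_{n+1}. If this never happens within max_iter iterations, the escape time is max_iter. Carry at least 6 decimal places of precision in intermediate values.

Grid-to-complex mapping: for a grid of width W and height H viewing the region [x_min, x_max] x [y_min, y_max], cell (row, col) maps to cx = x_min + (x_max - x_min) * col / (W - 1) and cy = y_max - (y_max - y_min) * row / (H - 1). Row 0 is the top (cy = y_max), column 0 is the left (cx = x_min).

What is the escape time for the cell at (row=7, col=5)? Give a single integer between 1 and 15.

Answer: 12

Derivation:
z_0 = 0 + 0i, c = -1.4091 + 0.1500i
Iter 1: z = -1.4091 + 0.1500i, |z|^2 = 2.0080
Iter 2: z = 0.5539 + -0.2727i, |z|^2 = 0.3812
Iter 3: z = -1.1766 + -0.1522i, |z|^2 = 1.4076
Iter 4: z = -0.0478 + 0.5080i, |z|^2 = 0.2604
Iter 5: z = -1.6649 + 0.1014i, |z|^2 = 2.7822
Iter 6: z = 1.3526 + -0.1877i, |z|^2 = 1.8647
Iter 7: z = 0.3852 + -0.3577i, |z|^2 = 0.2763
Iter 8: z = -1.3887 + -0.1255i, |z|^2 = 1.9443
Iter 9: z = 0.5036 + 0.4987i, |z|^2 = 0.5023
Iter 10: z = -1.4041 + 0.6523i, |z|^2 = 2.3971
Iter 11: z = 0.1370 + -1.6819i, |z|^2 = 2.8475
Iter 12: z = -4.2191 + -0.3108i, |z|^2 = 17.8972
Escaped at iteration 12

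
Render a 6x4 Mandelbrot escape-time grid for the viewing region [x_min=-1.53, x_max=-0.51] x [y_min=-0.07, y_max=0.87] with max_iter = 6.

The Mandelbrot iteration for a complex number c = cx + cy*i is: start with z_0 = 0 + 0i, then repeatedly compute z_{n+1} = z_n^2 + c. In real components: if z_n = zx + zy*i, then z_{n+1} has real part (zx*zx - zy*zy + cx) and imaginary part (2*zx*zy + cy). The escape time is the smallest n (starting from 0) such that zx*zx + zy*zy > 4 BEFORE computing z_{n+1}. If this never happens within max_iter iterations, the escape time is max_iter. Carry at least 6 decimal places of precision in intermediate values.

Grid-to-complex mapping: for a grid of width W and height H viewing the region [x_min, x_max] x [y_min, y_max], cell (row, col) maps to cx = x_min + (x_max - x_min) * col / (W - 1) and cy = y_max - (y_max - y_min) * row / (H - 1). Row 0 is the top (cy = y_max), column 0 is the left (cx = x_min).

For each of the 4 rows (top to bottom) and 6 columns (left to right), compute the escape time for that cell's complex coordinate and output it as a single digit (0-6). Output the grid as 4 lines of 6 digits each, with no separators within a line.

(row=0, col=0): c = -1.5300 + 0.8700i → escape time 3
(row=0, col=1): c = -1.3260 + 0.8700i → escape time 3
(row=0, col=2): c = -1.1220 + 0.8700i → escape time 3
(row=0, col=3): c = -0.9180 + 0.8700i → escape time 3
(row=0, col=4): c = -0.7140 + 0.8700i → escape time 4
(row=0, col=5): c = -0.5100 + 0.8700i → escape time 4
(row=1, col=0): c = -1.5300 + 0.5567i → escape time 3
(row=1, col=1): c = -1.3260 + 0.5567i → escape time 3
(row=1, col=2): c = -1.1220 + 0.5567i → escape time 4
(row=1, col=3): c = -0.9180 + 0.5567i → escape time 5
(row=1, col=4): c = -0.7140 + 0.5567i → escape time 6
(row=1, col=5): c = -0.5100 + 0.5567i → escape time 6
(row=2, col=0): c = -1.5300 + 0.2433i → escape time 5
(row=2, col=1): c = -1.3260 + 0.2433i → escape time 6
(row=2, col=2): c = -1.1220 + 0.2433i → escape time 6
(row=2, col=3): c = -0.9180 + 0.2433i → escape time 6
(row=2, col=4): c = -0.7140 + 0.2433i → escape time 6
(row=2, col=5): c = -0.5100 + 0.2433i → escape time 6
(row=3, col=0): c = -1.5300 + -0.0700i → escape time 6
(row=3, col=1): c = -1.3260 + -0.0700i → escape time 6
(row=3, col=2): c = -1.1220 + -0.0700i → escape time 6
(row=3, col=3): c = -0.9180 + -0.0700i → escape time 6
(row=3, col=4): c = -0.7140 + -0.0700i → escape time 6
(row=3, col=5): c = -0.5100 + -0.0700i → escape time 6

Answer: 333344
334566
566666
666666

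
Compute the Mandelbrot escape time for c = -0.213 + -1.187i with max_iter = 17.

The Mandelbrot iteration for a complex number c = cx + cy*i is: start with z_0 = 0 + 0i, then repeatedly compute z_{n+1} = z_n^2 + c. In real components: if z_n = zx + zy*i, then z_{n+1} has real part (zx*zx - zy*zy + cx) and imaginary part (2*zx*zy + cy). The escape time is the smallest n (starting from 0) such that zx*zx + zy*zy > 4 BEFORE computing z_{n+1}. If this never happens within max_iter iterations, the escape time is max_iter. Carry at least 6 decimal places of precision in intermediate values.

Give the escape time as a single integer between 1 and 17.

Answer: 3

Derivation:
z_0 = 0 + 0i, c = -0.2130 + -1.1870i
Iter 1: z = -0.2130 + -1.1870i, |z|^2 = 1.4543
Iter 2: z = -1.5766 + -0.6813i, |z|^2 = 2.9499
Iter 3: z = 1.8084 + 0.9614i, |z|^2 = 4.1948
Escaped at iteration 3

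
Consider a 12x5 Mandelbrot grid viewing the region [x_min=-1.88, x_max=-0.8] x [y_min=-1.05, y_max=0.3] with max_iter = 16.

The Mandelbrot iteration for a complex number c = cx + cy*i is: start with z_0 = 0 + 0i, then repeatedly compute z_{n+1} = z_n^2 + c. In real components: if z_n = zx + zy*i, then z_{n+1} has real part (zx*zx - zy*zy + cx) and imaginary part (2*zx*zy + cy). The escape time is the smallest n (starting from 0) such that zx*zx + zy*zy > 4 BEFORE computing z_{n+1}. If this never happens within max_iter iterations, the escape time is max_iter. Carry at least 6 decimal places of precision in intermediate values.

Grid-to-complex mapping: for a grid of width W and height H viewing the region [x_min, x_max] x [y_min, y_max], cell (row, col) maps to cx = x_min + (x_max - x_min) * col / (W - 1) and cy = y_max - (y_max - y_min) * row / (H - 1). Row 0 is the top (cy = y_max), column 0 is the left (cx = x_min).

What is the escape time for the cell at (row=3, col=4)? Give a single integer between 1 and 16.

Answer: 3

Derivation:
z_0 = 0 + 0i, c = -1.4873 + -0.7125i
Iter 1: z = -1.4873 + -0.7125i, |z|^2 = 2.7196
Iter 2: z = 0.2171 + 1.4069i, |z|^2 = 2.0264
Iter 3: z = -3.4194 + -0.1018i, |z|^2 = 11.7028
Escaped at iteration 3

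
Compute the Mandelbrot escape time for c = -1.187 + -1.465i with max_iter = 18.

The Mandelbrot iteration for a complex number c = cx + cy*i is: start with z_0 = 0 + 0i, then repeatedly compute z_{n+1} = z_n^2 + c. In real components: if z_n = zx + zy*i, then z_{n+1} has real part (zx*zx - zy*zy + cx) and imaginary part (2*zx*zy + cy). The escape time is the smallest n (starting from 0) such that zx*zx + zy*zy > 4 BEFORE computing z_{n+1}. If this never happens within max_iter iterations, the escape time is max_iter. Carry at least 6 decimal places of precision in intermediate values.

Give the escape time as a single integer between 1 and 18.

z_0 = 0 + 0i, c = -1.1870 + -1.4650i
Iter 1: z = -1.1870 + -1.4650i, |z|^2 = 3.5552
Iter 2: z = -1.9243 + 2.0129i, |z|^2 = 7.7546
Escaped at iteration 2

Answer: 2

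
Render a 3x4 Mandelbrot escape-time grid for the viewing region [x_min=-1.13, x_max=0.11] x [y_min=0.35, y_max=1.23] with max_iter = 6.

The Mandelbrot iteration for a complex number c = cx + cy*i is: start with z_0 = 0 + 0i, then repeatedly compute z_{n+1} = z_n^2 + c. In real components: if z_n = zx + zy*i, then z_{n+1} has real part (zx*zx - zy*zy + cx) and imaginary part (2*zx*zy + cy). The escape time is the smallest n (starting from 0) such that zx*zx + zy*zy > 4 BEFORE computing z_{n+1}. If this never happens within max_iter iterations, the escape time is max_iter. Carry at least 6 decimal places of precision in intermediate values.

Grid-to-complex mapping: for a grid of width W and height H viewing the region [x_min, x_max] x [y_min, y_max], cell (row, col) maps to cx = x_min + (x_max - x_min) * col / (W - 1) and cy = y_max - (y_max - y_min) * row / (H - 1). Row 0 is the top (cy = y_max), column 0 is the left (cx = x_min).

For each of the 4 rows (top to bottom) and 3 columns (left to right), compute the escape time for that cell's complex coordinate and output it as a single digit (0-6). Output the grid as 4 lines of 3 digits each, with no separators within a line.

(row=0, col=0): c = -1.1300 + 1.2300i → escape time 2
(row=0, col=1): c = -0.5100 + 1.2300i → escape time 3
(row=0, col=2): c = 0.1100 + 1.2300i → escape time 2
(row=1, col=0): c = -1.1300 + 0.9367i → escape time 3
(row=1, col=1): c = -0.5100 + 0.9367i → escape time 4
(row=1, col=2): c = 0.1100 + 0.9367i → escape time 5
(row=2, col=0): c = -1.1300 + 0.6433i → escape time 3
(row=2, col=1): c = -0.5100 + 0.6433i → escape time 6
(row=2, col=2): c = 0.1100 + 0.6433i → escape time 6
(row=3, col=0): c = -1.1300 + 0.3500i → escape time 6
(row=3, col=1): c = -0.5100 + 0.3500i → escape time 6
(row=3, col=2): c = 0.1100 + 0.3500i → escape time 6

Answer: 232
345
366
666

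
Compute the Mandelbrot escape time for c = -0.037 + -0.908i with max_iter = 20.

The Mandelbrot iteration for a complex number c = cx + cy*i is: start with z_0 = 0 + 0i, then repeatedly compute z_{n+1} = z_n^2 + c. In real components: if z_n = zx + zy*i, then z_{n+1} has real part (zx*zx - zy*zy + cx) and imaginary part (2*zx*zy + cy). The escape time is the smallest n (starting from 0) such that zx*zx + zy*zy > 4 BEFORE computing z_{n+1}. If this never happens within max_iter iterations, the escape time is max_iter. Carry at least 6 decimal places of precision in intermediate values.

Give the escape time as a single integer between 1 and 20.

Answer: 9

Derivation:
z_0 = 0 + 0i, c = -0.0370 + -0.9080i
Iter 1: z = -0.0370 + -0.9080i, |z|^2 = 0.8258
Iter 2: z = -0.8601 + -0.8408i, |z|^2 = 1.4467
Iter 3: z = -0.0042 + 0.5383i, |z|^2 = 0.2898
Iter 4: z = -0.3268 + -0.9125i, |z|^2 = 0.9395
Iter 5: z = -0.7629 + -0.3116i, |z|^2 = 0.6791
Iter 6: z = 0.4479 + -0.4326i, |z|^2 = 0.3878
Iter 7: z = -0.0235 + -1.2955i, |z|^2 = 1.6790
Iter 8: z = -1.7149 + -0.8471i, |z|^2 = 3.6583
Iter 9: z = 2.1863 + 1.9972i, |z|^2 = 8.7688
Escaped at iteration 9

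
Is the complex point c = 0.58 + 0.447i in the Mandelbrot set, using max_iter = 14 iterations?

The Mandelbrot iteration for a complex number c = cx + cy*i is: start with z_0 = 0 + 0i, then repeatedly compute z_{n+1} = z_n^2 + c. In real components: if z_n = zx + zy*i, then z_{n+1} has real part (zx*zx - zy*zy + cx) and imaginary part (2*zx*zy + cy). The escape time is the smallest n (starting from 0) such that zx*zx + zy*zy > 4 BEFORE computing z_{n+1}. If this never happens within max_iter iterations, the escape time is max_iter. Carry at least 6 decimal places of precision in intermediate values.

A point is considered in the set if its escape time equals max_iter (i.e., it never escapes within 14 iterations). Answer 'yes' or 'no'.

Answer: no

Derivation:
z_0 = 0 + 0i, c = 0.5800 + 0.4470i
Iter 1: z = 0.5800 + 0.4470i, |z|^2 = 0.5362
Iter 2: z = 0.7166 + 0.9655i, |z|^2 = 1.4457
Iter 3: z = 0.1613 + 1.8308i, |z|^2 = 3.3777
Iter 4: z = -2.7457 + 1.0375i, |z|^2 = 8.6153
Escaped at iteration 4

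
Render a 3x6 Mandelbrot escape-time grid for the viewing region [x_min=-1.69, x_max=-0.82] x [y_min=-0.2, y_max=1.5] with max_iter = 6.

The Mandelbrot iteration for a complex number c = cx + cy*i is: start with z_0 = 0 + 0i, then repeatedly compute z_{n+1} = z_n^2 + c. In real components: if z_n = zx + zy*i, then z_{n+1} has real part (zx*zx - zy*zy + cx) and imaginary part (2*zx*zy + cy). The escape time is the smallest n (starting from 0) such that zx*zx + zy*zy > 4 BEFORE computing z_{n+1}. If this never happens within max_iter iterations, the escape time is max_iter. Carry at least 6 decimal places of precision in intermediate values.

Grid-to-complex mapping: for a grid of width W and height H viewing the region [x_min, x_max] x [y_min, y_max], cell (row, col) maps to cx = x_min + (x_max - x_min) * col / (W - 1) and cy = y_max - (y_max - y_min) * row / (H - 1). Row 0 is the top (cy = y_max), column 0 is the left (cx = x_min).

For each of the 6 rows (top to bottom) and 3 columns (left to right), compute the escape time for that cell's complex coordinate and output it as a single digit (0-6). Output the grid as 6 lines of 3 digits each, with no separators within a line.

Answer: 122
123
234
356
566
466

Derivation:
(row=0, col=0): c = -1.6900 + 1.5000i → escape time 1
(row=0, col=1): c = -1.2550 + 1.5000i → escape time 2
(row=0, col=2): c = -0.8200 + 1.5000i → escape time 2
(row=1, col=0): c = -1.6900 + 1.1600i → escape time 1
(row=1, col=1): c = -1.2550 + 1.1600i → escape time 2
(row=1, col=2): c = -0.8200 + 1.1600i → escape time 3
(row=2, col=0): c = -1.6900 + 0.8200i → escape time 2
(row=2, col=1): c = -1.2550 + 0.8200i → escape time 3
(row=2, col=2): c = -0.8200 + 0.8200i → escape time 4
(row=3, col=0): c = -1.6900 + 0.4800i → escape time 3
(row=3, col=1): c = -1.2550 + 0.4800i → escape time 5
(row=3, col=2): c = -0.8200 + 0.4800i → escape time 6
(row=4, col=0): c = -1.6900 + 0.1400i → escape time 5
(row=4, col=1): c = -1.2550 + 0.1400i → escape time 6
(row=4, col=2): c = -0.8200 + 0.1400i → escape time 6
(row=5, col=0): c = -1.6900 + -0.2000i → escape time 4
(row=5, col=1): c = -1.2550 + -0.2000i → escape time 6
(row=5, col=2): c = -0.8200 + -0.2000i → escape time 6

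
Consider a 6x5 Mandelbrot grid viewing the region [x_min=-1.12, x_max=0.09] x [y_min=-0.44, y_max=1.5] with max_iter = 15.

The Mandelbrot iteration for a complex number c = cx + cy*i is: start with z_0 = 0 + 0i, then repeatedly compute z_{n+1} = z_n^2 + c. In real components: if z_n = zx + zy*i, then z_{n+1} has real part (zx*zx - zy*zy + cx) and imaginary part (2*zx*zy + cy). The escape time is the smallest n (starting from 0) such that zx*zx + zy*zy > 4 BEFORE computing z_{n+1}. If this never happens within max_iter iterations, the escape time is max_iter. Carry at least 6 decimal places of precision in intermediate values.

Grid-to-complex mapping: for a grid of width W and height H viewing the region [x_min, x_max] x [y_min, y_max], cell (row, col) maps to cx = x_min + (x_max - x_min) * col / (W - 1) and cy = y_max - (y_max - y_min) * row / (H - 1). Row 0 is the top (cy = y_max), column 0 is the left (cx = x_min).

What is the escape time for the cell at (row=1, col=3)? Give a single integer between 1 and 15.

Answer: 4

Derivation:
z_0 = 0 + 0i, c = -0.3940 + 1.0150i
Iter 1: z = -0.3940 + 1.0150i, |z|^2 = 1.1855
Iter 2: z = -1.2690 + 0.2152i, |z|^2 = 1.6566
Iter 3: z = 1.1700 + 0.4689i, |z|^2 = 1.5888
Iter 4: z = 0.7551 + 2.1122i, |z|^2 = 5.0316
Escaped at iteration 4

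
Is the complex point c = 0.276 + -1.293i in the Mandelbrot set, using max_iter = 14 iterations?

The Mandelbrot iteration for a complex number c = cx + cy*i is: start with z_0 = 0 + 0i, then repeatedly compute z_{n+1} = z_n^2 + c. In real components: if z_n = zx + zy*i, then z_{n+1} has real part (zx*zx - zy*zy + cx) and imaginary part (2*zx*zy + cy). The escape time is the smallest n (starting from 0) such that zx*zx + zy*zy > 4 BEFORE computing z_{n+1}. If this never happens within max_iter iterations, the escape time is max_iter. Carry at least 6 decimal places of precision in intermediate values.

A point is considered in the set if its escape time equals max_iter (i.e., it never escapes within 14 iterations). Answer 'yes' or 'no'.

z_0 = 0 + 0i, c = 0.2760 + -1.2930i
Iter 1: z = 0.2760 + -1.2930i, |z|^2 = 1.7480
Iter 2: z = -1.3197 + -2.0067i, |z|^2 = 5.7685
Escaped at iteration 2

Answer: no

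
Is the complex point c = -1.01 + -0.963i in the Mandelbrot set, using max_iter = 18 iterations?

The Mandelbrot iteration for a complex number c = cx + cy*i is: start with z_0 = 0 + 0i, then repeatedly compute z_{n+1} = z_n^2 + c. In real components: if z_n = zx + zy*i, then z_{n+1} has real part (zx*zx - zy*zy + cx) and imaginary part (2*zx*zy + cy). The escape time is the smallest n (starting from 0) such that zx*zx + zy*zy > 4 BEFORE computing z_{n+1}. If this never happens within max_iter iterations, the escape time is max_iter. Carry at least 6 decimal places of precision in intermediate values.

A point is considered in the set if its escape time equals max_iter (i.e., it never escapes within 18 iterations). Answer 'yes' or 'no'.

z_0 = 0 + 0i, c = -1.0100 + -0.9630i
Iter 1: z = -1.0100 + -0.9630i, |z|^2 = 1.9475
Iter 2: z = -0.9173 + 0.9823i, |z|^2 = 1.8062
Iter 3: z = -1.1335 + -2.7650i, |z|^2 = 8.9299
Escaped at iteration 3

Answer: no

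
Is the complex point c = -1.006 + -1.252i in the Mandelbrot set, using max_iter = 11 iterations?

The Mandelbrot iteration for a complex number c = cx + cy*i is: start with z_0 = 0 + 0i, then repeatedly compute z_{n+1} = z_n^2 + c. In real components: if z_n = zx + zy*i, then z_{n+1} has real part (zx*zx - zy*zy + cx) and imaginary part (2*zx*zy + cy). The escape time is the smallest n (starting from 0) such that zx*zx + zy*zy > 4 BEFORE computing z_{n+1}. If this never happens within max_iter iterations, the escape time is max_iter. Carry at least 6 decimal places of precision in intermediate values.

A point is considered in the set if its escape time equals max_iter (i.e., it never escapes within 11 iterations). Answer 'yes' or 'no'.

Answer: no

Derivation:
z_0 = 0 + 0i, c = -1.0060 + -1.2520i
Iter 1: z = -1.0060 + -1.2520i, |z|^2 = 2.5795
Iter 2: z = -1.5615 + 1.2670i, |z|^2 = 4.0435
Escaped at iteration 2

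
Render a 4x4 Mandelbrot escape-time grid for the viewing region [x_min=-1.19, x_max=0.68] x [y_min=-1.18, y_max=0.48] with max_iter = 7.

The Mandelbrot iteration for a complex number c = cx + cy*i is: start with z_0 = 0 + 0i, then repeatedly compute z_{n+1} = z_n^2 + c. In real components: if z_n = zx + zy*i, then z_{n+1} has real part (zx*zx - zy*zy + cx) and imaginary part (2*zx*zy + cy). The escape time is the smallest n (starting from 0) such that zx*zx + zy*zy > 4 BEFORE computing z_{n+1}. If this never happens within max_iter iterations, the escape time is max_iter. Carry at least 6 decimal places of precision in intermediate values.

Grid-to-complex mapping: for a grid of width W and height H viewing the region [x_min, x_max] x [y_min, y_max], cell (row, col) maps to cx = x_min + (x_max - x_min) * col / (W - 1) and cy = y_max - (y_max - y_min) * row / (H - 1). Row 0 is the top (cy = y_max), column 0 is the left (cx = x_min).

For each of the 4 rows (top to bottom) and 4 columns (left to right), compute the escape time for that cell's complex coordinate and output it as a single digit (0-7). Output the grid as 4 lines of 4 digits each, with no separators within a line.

(row=0, col=0): c = -1.1900 + 0.4800i → escape time 5
(row=0, col=1): c = -0.5667 + 0.4800i → escape time 7
(row=0, col=2): c = 0.0567 + 0.4800i → escape time 7
(row=0, col=3): c = 0.6800 + 0.4800i → escape time 3
(row=1, col=0): c = -1.1900 + -0.0733i → escape time 7
(row=1, col=1): c = -0.5667 + -0.0733i → escape time 7
(row=1, col=2): c = 0.0567 + -0.0733i → escape time 7
(row=1, col=3): c = 0.6800 + -0.0733i → escape time 4
(row=2, col=0): c = -1.1900 + -0.6267i → escape time 3
(row=2, col=1): c = -0.5667 + -0.6267i → escape time 7
(row=2, col=2): c = 0.0567 + -0.6267i → escape time 7
(row=2, col=3): c = 0.6800 + -0.6267i → escape time 3
(row=3, col=0): c = -1.1900 + -1.1800i → escape time 2
(row=3, col=1): c = -0.5667 + -1.1800i → escape time 3
(row=3, col=2): c = 0.0567 + -1.1800i → escape time 3
(row=3, col=3): c = 0.6800 + -1.1800i → escape time 2

Answer: 5773
7774
3773
2332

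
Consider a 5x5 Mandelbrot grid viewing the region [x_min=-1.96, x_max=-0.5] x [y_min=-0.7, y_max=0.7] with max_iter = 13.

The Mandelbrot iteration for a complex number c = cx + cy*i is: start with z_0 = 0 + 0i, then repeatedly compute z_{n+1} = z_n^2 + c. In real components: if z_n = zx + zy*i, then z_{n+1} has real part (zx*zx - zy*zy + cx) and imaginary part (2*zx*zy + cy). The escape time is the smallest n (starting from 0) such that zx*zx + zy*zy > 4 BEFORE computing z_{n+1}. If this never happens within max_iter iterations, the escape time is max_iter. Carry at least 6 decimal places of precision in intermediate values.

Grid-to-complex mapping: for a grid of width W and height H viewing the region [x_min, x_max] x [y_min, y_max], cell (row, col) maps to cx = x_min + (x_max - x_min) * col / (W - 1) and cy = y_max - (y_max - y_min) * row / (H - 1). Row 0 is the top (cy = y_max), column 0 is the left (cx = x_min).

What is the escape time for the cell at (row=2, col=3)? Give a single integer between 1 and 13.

Answer: 13

Derivation:
z_0 = 0 + 0i, c = -0.8650 + 0.0000i
Iter 1: z = -0.8650 + 0.0000i, |z|^2 = 0.7482
Iter 2: z = -0.1168 + 0.0000i, |z|^2 = 0.0136
Iter 3: z = -0.8514 + 0.0000i, |z|^2 = 0.7248
Iter 4: z = -0.1402 + 0.0000i, |z|^2 = 0.0197
Iter 5: z = -0.8453 + 0.0000i, |z|^2 = 0.7146
Iter 6: z = -0.1504 + 0.0000i, |z|^2 = 0.0226
Iter 7: z = -0.8424 + 0.0000i, |z|^2 = 0.7096
Iter 8: z = -0.1554 + 0.0000i, |z|^2 = 0.0241
Iter 9: z = -0.8409 + 0.0000i, |z|^2 = 0.7070
Iter 10: z = -0.1580 + 0.0000i, |z|^2 = 0.0250
Iter 11: z = -0.8400 + 0.0000i, |z|^2 = 0.7057
Iter 12: z = -0.1593 + 0.0000i, |z|^2 = 0.0254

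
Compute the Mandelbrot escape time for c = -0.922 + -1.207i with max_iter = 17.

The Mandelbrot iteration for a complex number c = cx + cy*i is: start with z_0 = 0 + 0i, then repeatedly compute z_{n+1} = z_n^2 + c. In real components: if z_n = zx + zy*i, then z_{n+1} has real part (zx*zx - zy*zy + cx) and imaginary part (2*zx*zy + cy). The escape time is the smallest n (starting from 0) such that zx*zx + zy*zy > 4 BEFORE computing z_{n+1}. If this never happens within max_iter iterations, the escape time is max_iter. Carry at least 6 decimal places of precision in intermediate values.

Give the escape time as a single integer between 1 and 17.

Answer: 3

Derivation:
z_0 = 0 + 0i, c = -0.9220 + -1.2070i
Iter 1: z = -0.9220 + -1.2070i, |z|^2 = 2.3069
Iter 2: z = -1.5288 + 1.0187i, |z|^2 = 3.3749
Iter 3: z = 0.3774 + -4.3217i, |z|^2 = 18.8198
Escaped at iteration 3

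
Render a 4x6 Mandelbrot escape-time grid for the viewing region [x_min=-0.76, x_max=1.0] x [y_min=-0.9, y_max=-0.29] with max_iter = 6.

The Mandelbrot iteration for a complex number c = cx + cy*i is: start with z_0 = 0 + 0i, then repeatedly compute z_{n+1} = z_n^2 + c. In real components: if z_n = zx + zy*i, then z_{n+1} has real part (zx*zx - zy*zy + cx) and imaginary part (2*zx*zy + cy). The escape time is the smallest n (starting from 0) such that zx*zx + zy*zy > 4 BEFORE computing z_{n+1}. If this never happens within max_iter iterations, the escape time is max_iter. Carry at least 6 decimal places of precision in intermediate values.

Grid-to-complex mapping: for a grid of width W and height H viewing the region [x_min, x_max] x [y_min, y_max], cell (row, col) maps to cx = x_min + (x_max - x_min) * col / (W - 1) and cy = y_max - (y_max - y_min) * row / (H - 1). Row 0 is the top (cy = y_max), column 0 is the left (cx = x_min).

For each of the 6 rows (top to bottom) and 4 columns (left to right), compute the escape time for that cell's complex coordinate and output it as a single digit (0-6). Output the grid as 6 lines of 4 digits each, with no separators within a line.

Answer: 6662
6662
6662
5662
4642
4632

Derivation:
(row=0, col=0): c = -0.7600 + -0.2900i → escape time 6
(row=0, col=1): c = -0.1733 + -0.2900i → escape time 6
(row=0, col=2): c = 0.4133 + -0.2900i → escape time 6
(row=0, col=3): c = 1.0000 + -0.2900i → escape time 2
(row=1, col=0): c = -0.7600 + -0.4120i → escape time 6
(row=1, col=1): c = -0.1733 + -0.4120i → escape time 6
(row=1, col=2): c = 0.4133 + -0.4120i → escape time 6
(row=1, col=3): c = 1.0000 + -0.4120i → escape time 2
(row=2, col=0): c = -0.7600 + -0.5340i → escape time 6
(row=2, col=1): c = -0.1733 + -0.5340i → escape time 6
(row=2, col=2): c = 0.4133 + -0.5340i → escape time 6
(row=2, col=3): c = 1.0000 + -0.5340i → escape time 2
(row=3, col=0): c = -0.7600 + -0.6560i → escape time 5
(row=3, col=1): c = -0.1733 + -0.6560i → escape time 6
(row=3, col=2): c = 0.4133 + -0.6560i → escape time 6
(row=3, col=3): c = 1.0000 + -0.6560i → escape time 2
(row=4, col=0): c = -0.7600 + -0.7780i → escape time 4
(row=4, col=1): c = -0.1733 + -0.7780i → escape time 6
(row=4, col=2): c = 0.4133 + -0.7780i → escape time 4
(row=4, col=3): c = 1.0000 + -0.7780i → escape time 2
(row=5, col=0): c = -0.7600 + -0.9000i → escape time 4
(row=5, col=1): c = -0.1733 + -0.9000i → escape time 6
(row=5, col=2): c = 0.4133 + -0.9000i → escape time 3
(row=5, col=3): c = 1.0000 + -0.9000i → escape time 2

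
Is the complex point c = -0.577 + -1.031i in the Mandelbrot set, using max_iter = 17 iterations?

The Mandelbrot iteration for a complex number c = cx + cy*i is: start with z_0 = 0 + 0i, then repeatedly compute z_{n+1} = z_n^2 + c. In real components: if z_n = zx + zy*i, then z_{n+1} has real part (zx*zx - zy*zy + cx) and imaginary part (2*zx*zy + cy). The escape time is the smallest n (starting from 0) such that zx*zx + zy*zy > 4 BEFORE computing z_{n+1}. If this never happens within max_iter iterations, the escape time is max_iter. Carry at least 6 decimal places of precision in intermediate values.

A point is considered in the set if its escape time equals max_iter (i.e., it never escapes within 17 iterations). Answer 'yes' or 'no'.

z_0 = 0 + 0i, c = -0.5770 + -1.0310i
Iter 1: z = -0.5770 + -1.0310i, |z|^2 = 1.3959
Iter 2: z = -1.3070 + 0.1588i, |z|^2 = 1.7335
Iter 3: z = 1.1061 + -1.4460i, |z|^2 = 3.3146
Iter 4: z = -1.4445 + -4.2300i, |z|^2 = 19.9797
Escaped at iteration 4

Answer: no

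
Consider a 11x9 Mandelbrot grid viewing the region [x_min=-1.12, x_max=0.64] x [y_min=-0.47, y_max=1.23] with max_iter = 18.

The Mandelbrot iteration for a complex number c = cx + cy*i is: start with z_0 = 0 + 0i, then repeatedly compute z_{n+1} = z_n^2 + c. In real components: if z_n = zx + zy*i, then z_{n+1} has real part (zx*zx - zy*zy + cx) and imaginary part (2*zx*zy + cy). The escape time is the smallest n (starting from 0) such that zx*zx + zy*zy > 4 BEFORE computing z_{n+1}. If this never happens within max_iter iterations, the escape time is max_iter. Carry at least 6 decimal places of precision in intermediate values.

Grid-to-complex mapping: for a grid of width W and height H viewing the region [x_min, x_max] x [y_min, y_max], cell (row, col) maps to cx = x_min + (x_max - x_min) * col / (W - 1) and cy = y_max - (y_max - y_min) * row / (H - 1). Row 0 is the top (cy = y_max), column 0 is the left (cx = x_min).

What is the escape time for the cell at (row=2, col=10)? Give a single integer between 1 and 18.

Answer: 3

Derivation:
z_0 = 0 + 0i, c = 0.6400 + 0.8050i
Iter 1: z = 0.6400 + 0.8050i, |z|^2 = 1.0576
Iter 2: z = 0.4016 + 1.8354i, |z|^2 = 3.5300
Iter 3: z = -2.5674 + 2.2791i, |z|^2 = 11.7860
Escaped at iteration 3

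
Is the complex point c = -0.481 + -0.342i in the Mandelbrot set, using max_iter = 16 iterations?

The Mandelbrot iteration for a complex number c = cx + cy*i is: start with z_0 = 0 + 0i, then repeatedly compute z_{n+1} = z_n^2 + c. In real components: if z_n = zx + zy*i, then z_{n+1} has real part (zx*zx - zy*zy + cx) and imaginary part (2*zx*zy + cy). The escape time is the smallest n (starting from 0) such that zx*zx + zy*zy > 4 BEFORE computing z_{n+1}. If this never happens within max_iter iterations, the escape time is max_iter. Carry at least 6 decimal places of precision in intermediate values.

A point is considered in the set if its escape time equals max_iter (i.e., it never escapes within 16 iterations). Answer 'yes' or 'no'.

z_0 = 0 + 0i, c = -0.4810 + -0.3420i
Iter 1: z = -0.4810 + -0.3420i, |z|^2 = 0.3483
Iter 2: z = -0.3666 + -0.0130i, |z|^2 = 0.1346
Iter 3: z = -0.3468 + -0.3325i, |z|^2 = 0.2308
Iter 4: z = -0.4713 + -0.1114i, |z|^2 = 0.2345
Iter 5: z = -0.2713 + -0.2370i, |z|^2 = 0.1298
Iter 6: z = -0.4636 + -0.2134i, |z|^2 = 0.2604
Iter 7: z = -0.3117 + -0.1441i, |z|^2 = 0.1179
Iter 8: z = -0.4046 + -0.2522i, |z|^2 = 0.2273
Iter 9: z = -0.3808 + -0.1379i, |z|^2 = 0.1641
Iter 10: z = -0.3550 + -0.2369i, |z|^2 = 0.1822
Iter 11: z = -0.4111 + -0.1738i, |z|^2 = 0.1992
Iter 12: z = -0.3422 + -0.1991i, |z|^2 = 0.1567
Iter 13: z = -0.4036 + -0.2057i, |z|^2 = 0.2052
Iter 14: z = -0.3605 + -0.1759i, |z|^2 = 0.1609
Iter 15: z = -0.3820 + -0.2152i, |z|^2 = 0.1922
Did not escape in 16 iterations → in set

Answer: yes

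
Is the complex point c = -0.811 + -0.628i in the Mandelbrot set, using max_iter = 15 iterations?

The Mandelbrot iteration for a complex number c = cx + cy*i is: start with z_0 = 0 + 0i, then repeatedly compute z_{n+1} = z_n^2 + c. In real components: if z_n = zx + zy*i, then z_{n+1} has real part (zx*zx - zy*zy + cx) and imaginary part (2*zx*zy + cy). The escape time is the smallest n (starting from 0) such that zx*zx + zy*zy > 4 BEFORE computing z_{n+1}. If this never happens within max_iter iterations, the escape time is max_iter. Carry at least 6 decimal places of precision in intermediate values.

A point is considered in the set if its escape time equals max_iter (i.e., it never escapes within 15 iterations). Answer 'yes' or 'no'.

Answer: no

Derivation:
z_0 = 0 + 0i, c = -0.8110 + -0.6280i
Iter 1: z = -0.8110 + -0.6280i, |z|^2 = 1.0521
Iter 2: z = -0.5477 + 0.3906i, |z|^2 = 0.4525
Iter 3: z = -0.6636 + -1.0559i, |z|^2 = 1.5552
Iter 4: z = -1.4854 + 0.7734i, |z|^2 = 2.8046
Iter 5: z = 0.7972 + -2.9257i, |z|^2 = 9.1952
Escaped at iteration 5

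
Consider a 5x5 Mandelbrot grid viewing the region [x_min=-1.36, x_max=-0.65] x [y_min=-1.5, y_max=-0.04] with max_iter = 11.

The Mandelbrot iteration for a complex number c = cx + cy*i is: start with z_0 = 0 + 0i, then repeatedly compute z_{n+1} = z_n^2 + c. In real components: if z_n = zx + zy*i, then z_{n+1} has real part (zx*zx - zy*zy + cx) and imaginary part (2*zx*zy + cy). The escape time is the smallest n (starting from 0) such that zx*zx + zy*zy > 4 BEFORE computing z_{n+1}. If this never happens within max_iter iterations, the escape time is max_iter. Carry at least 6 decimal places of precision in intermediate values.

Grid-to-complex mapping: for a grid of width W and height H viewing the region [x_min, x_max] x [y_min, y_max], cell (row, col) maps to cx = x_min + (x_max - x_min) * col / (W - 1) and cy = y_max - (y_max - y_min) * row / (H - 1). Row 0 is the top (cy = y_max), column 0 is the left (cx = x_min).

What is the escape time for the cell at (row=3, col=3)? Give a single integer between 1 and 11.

Answer: 3

Derivation:
z_0 = 0 + 0i, c = -0.8275 + -1.1350i
Iter 1: z = -0.8275 + -1.1350i, |z|^2 = 1.9730
Iter 2: z = -1.4310 + 0.7434i, |z|^2 = 2.6004
Iter 3: z = 0.6675 + -3.2626i, |z|^2 = 11.0903
Escaped at iteration 3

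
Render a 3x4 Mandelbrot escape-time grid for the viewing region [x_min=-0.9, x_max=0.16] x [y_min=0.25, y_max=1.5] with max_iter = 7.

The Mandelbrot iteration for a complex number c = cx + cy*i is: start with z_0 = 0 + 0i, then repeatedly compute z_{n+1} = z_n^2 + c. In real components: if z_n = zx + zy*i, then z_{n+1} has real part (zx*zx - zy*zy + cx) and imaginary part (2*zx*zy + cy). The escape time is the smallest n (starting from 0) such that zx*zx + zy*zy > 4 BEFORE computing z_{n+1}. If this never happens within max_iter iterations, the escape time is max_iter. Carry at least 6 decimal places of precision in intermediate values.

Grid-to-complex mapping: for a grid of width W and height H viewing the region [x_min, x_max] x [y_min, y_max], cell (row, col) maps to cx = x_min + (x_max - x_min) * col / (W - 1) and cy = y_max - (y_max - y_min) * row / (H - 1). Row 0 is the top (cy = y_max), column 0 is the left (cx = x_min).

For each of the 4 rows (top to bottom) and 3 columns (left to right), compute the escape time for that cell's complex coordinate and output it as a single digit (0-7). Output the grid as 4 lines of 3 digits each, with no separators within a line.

(row=0, col=0): c = -0.9000 + 1.5000i → escape time 2
(row=0, col=1): c = -0.3700 + 1.5000i → escape time 2
(row=0, col=2): c = 0.1600 + 1.5000i → escape time 2
(row=1, col=0): c = -0.9000 + 1.0833i → escape time 3
(row=1, col=1): c = -0.3700 + 1.0833i → escape time 4
(row=1, col=2): c = 0.1600 + 1.0833i → escape time 4
(row=2, col=0): c = -0.9000 + 0.6667i → escape time 4
(row=2, col=1): c = -0.3700 + 0.6667i → escape time 7
(row=2, col=2): c = 0.1600 + 0.6667i → escape time 7
(row=3, col=0): c = -0.9000 + 0.2500i → escape time 7
(row=3, col=1): c = -0.3700 + 0.2500i → escape time 7
(row=3, col=2): c = 0.1600 + 0.2500i → escape time 7

Answer: 222
344
477
777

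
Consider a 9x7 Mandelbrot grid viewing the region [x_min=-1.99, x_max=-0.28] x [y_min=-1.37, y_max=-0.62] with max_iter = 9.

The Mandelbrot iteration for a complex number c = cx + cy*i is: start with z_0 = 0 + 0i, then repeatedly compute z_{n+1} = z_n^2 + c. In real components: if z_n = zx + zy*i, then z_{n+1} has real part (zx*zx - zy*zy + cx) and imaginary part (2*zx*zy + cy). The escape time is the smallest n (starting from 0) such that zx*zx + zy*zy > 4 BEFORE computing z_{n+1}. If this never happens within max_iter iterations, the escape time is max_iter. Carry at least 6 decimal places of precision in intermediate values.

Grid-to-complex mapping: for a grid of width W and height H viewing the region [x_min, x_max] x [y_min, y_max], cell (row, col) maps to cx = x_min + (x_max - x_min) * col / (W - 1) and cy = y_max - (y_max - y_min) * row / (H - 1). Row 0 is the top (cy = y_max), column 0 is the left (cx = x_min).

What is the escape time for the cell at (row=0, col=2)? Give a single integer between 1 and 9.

z_0 = 0 + 0i, c = -1.5625 + -0.6200i
Iter 1: z = -1.5625 + -0.6200i, |z|^2 = 2.8258
Iter 2: z = 0.4945 + 1.3175i, |z|^2 = 1.9803
Iter 3: z = -3.0538 + 0.6830i, |z|^2 = 9.7920
Escaped at iteration 3

Answer: 3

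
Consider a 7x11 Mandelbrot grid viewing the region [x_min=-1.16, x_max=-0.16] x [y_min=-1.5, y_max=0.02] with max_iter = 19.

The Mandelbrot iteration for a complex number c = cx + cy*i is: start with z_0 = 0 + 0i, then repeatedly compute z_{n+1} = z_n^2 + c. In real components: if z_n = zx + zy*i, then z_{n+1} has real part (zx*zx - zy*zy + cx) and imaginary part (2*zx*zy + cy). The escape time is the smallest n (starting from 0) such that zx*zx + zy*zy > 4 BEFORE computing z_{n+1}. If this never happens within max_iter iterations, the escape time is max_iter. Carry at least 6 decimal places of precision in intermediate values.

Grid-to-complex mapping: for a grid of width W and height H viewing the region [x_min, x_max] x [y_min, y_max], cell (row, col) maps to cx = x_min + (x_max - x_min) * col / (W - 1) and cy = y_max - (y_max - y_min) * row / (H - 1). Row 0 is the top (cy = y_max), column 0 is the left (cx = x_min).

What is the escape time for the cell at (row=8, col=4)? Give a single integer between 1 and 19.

Answer: 3

Derivation:
z_0 = 0 + 0i, c = -0.4933 + -1.1960i
Iter 1: z = -0.4933 + -1.1960i, |z|^2 = 1.6738
Iter 2: z = -1.6804 + -0.0159i, |z|^2 = 2.8239
Iter 3: z = 2.3301 + -1.1424i, |z|^2 = 6.7343
Escaped at iteration 3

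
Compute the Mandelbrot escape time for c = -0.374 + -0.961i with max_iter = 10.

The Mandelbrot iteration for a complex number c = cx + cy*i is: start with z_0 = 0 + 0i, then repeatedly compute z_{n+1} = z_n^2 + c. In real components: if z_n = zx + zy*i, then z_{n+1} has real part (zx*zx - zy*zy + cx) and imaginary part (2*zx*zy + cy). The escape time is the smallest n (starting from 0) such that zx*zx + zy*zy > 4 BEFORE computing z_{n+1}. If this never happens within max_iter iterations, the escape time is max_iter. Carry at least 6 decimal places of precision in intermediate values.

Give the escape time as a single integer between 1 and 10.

z_0 = 0 + 0i, c = -0.3740 + -0.9610i
Iter 1: z = -0.3740 + -0.9610i, |z|^2 = 1.0634
Iter 2: z = -1.1576 + -0.2422i, |z|^2 = 1.3988
Iter 3: z = 0.9075 + -0.4003i, |z|^2 = 0.9838
Iter 4: z = 0.2893 + -1.6875i, |z|^2 = 2.9315
Iter 5: z = -3.1381 + -1.9374i, |z|^2 = 13.6013
Escaped at iteration 5

Answer: 5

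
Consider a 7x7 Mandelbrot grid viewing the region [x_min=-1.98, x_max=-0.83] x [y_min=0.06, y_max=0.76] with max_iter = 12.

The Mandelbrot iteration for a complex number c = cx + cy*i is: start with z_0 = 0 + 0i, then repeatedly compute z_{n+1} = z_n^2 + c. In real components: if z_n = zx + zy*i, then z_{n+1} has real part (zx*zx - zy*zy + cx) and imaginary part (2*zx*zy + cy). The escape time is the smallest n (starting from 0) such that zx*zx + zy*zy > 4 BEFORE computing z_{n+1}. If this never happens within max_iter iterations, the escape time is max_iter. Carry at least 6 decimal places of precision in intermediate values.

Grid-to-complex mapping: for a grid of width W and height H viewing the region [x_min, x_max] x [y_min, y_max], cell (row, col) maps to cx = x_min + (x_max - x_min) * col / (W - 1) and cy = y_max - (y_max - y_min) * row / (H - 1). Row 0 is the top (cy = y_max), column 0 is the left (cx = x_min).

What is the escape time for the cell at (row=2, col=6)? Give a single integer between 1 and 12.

Answer: 6

Derivation:
z_0 = 0 + 0i, c = -0.8300 + 0.5267i
Iter 1: z = -0.8300 + 0.5267i, |z|^2 = 0.9663
Iter 2: z = -0.4185 + -0.3476i, |z|^2 = 0.2959
Iter 3: z = -0.7757 + 0.8176i, |z|^2 = 1.2702
Iter 4: z = -0.8967 + -0.7417i, |z|^2 = 1.3543
Iter 5: z = -0.5760 + 1.8570i, |z|^2 = 3.7802
Iter 6: z = -3.9466 + -1.6127i, |z|^2 = 18.1763
Escaped at iteration 6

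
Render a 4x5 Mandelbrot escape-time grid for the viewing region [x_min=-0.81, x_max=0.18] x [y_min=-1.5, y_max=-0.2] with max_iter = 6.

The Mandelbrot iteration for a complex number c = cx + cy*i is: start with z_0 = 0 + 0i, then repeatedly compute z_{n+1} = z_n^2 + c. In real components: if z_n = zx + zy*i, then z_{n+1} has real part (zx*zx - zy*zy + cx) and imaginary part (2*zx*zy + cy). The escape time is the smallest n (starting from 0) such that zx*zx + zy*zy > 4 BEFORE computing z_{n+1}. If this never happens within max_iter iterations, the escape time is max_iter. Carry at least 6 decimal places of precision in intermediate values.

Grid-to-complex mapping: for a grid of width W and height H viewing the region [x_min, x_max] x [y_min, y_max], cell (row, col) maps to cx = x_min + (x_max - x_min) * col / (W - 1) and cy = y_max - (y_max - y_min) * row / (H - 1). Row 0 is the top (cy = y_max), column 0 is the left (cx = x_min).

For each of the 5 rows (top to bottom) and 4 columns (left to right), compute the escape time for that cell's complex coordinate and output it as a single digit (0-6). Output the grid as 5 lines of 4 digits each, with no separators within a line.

Answer: 6666
6666
4565
3343
2222

Derivation:
(row=0, col=0): c = -0.8100 + -0.2000i → escape time 6
(row=0, col=1): c = -0.4800 + -0.2000i → escape time 6
(row=0, col=2): c = -0.1500 + -0.2000i → escape time 6
(row=0, col=3): c = 0.1800 + -0.2000i → escape time 6
(row=1, col=0): c = -0.8100 + -0.5250i → escape time 6
(row=1, col=1): c = -0.4800 + -0.5250i → escape time 6
(row=1, col=2): c = -0.1500 + -0.5250i → escape time 6
(row=1, col=3): c = 0.1800 + -0.5250i → escape time 6
(row=2, col=0): c = -0.8100 + -0.8500i → escape time 4
(row=2, col=1): c = -0.4800 + -0.8500i → escape time 5
(row=2, col=2): c = -0.1500 + -0.8500i → escape time 6
(row=2, col=3): c = 0.1800 + -0.8500i → escape time 5
(row=3, col=0): c = -0.8100 + -1.1750i → escape time 3
(row=3, col=1): c = -0.4800 + -1.1750i → escape time 3
(row=3, col=2): c = -0.1500 + -1.1750i → escape time 4
(row=3, col=3): c = 0.1800 + -1.1750i → escape time 3
(row=4, col=0): c = -0.8100 + -1.5000i → escape time 2
(row=4, col=1): c = -0.4800 + -1.5000i → escape time 2
(row=4, col=2): c = -0.1500 + -1.5000i → escape time 2
(row=4, col=3): c = 0.1800 + -1.5000i → escape time 2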